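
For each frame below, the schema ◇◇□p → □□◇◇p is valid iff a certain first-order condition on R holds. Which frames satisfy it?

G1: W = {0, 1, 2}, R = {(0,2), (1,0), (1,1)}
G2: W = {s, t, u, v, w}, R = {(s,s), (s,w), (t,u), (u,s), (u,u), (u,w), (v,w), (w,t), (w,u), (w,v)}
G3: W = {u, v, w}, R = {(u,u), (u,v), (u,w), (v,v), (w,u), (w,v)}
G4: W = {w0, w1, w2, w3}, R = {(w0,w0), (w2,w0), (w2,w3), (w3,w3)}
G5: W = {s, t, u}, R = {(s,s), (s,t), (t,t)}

G3, G5

The schema corresponds to a generalized confluence (Geach) condition: ∀x ∀y ∀z ((xR²y ∧ xR²z) → ∃w (yRw ∧ zR²w)).
G1: fails — 1R²0, 1R²0 but no w with 0Rw and 0R²w.
G2: fails — sR²s, sR²v but no w* with sRw* and vR²w*.
G3: satisfies the condition.
G4: fails — w2R²w0, w2R²w3 but no w with w0Rw and w3R²w.
G5: satisfies the condition.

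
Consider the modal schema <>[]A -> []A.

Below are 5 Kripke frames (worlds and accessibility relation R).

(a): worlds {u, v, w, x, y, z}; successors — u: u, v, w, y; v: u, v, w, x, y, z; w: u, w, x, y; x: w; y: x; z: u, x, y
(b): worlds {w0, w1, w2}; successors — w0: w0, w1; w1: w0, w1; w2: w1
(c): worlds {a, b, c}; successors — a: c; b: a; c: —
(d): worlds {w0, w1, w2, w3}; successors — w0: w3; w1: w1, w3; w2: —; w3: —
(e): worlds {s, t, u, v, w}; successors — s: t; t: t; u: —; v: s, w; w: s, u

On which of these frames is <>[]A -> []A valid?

Frame correspondent (Sahlqvist): forall x forall y forall z (Rxy & Rxz -> Ryz) — i.e. the Euclidean property.
(a): fails — Ruy and Ruv but not Ryv.
(b): ✓.
(c): fails — Rac and Rac but not Rcc.
(d): fails — Rw0w3 and Rw0w3 but not Rw3w3.
(e): fails — Rvw and Rvw but not Rww.

(b)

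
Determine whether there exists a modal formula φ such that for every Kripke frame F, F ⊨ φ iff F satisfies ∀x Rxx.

Yes: it is reflexivity, defined by the T schema □p → p.
Suppose □p→p is valid. At any x set V(p)={w : Rxw}. Then □p holds at x, so p holds at x, i.e. Rxx.

Yes, by □p → p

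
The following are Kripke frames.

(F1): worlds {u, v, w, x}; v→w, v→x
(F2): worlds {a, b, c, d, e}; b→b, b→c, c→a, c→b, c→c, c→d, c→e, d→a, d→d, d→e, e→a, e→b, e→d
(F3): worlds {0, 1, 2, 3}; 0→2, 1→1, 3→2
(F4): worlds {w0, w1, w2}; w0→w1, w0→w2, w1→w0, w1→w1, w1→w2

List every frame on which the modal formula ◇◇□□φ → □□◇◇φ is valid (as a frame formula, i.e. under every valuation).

This is the axiom for a generalized confluence (Geach) condition; its first-order frame correspondent is ∀x ∀y ∀z ((xR²y ∧ xR²z) → ∃w (yR²w ∧ zR²w)).
(F1): satisfies the condition.
(F2): fails — bR²a, bR²a but no w with aR²w and aR²w.
(F3): satisfies the condition.
(F4): fails — w0R²w0, w0R²w2 but no w with w0R²w and w2R²w.
Valid on: (F1), (F3).

(F1), (F3)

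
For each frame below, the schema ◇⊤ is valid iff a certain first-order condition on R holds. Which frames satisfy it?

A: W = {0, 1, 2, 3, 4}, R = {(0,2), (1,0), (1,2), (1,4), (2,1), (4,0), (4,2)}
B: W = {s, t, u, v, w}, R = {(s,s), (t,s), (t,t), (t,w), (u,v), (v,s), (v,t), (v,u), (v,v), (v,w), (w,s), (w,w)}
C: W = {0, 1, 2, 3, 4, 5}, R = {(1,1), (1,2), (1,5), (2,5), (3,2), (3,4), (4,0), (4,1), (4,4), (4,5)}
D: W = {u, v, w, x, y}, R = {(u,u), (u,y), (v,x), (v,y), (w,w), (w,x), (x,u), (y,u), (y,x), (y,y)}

B, D

This is the axiom for seriality; its first-order frame correspondent is ∀x ∃y Rxy.
A: fails — world 3 has no successor.
B: holds.
C: fails — world 0 has no successor.
D: holds.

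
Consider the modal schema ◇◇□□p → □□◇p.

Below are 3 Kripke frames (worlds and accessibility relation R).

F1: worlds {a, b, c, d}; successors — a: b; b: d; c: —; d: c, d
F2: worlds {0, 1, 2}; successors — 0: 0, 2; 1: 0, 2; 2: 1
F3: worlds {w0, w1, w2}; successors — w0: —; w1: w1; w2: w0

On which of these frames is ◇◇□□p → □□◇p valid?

F3

Frame correspondent (Sahlqvist): ∀x ∀y ∀z ((xR²y ∧ xR²z) → ∃w (yR²w ∧ zRw)) — i.e. a generalized confluence (Geach) condition.
F1: fails — bR²c, bR²c but no w with cR²w and cRw.
F2: fails — 0R²2, 0R²2 but no w with 2R²w and 2Rw.
F3: ✓.
Valid on: F3.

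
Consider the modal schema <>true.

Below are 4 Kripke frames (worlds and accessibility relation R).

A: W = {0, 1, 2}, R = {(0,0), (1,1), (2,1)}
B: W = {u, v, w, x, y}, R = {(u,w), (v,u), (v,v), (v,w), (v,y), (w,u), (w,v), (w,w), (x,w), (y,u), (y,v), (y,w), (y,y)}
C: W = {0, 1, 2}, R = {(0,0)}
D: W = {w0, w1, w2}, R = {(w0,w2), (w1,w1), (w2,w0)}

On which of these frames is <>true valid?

This is the axiom for seriality; its first-order frame correspondent is forall x exists y Rxy.
A: holds.
B: holds.
C: fails — world 1 has no successor.
D: holds.
Valid on: A, B, D.

A, B, D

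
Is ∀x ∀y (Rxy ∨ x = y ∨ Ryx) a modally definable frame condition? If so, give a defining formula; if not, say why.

Not modally definable

If a class were modally definable it would be closed under disjoint unions (Goldblatt–Thomason).
Take 4 disjoint single-world reflexive frames: each is trivially connected, but their disjoint union has 4 worlds with no edge between distinct components, so it is not connected.
So no modal formula (or set of formulas) defines exactly the connected frames.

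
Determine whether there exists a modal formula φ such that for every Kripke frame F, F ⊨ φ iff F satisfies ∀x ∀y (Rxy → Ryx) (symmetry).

Yes, by q → □◇q

Yes: it is symmetry, defined by the B schema q → □◇q.
Suppose q→□◇q is valid. Take Rxy and set V(q)={x}. Then q at x, so □◇q at x, so ◇q at y, so some z with Ryz has q; z=x, i.e. Ryx.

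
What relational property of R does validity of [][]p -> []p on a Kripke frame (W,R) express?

density

Suppose □□p→□p is valid. Take Rxy and set V(p)={w : xR²w}. Then □□p at x, so □p at x, so p at y, i.e. ∃z(Rxz∧Rzy).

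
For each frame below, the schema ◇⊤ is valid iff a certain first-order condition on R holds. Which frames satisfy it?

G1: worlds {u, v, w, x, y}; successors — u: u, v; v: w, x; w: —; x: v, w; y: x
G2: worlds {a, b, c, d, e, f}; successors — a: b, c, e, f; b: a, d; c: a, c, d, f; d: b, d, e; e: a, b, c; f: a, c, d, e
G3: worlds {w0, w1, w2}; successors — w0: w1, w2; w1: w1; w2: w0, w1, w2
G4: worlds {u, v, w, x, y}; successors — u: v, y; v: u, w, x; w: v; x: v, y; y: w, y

G2, G3, G4

This is the axiom for seriality; its first-order frame correspondent is ∀x ∃y Rxy.
G1: fails — world w has no successor.
G2: condition met.
G3: condition met.
G4: condition met.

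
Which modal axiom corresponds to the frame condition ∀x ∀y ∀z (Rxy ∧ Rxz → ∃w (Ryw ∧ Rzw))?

◇□r → □◇r

A defining formula is ◇□r → □◇r (the .2 axiom).
Suppose ◇□r→□◇r is valid. Take Rxy, Rxz and set V(r)={w : Ryw}. Then □r at y so ◇□r at x, so □◇r at x, so ◇r at z, giving w with Rzw and Ryw.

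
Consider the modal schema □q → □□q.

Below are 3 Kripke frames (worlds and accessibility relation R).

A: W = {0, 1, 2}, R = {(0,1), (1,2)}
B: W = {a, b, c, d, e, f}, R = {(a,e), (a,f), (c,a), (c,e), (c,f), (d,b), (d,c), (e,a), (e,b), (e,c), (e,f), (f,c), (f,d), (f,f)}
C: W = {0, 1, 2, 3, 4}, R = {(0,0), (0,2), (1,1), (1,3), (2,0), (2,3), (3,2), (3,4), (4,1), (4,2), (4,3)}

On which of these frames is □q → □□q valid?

Frame correspondent (Sahlqvist): ∀x ∀y ∀z (Rxy ∧ Ryz → Rxz) — i.e. transitivity.
A: fails — R01 and R12 but not R02.
B: fails — Rdc and Rcf but not Rdf.
C: fails — R34 and R43 but not R33.
Valid on no frame.

none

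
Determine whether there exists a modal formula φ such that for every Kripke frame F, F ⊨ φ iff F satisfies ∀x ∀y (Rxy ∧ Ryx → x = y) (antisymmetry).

Not modally definable

If a class were modally definable it would be closed under surjective bounded morphisms (Goldblatt–Thomason).
The 8-cycle (worlds 0,1,2,3,4,5,6,7 with 0→1→2→3→4→5→6→7→0) is antisymmetric. Sending even-indexed worlds to s and odd-indexed worlds to t is a surjective bounded morphism onto the two-world frame with s↔t, which is not antisymmetric.
Hence antisymmetry is not modally definable.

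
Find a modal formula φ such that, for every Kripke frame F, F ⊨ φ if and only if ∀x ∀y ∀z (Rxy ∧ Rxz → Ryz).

◇p → □◇p

This is the Euclidean property; the standard corresponding axiom is 5: ◇p → □◇p.
Suppose ◇p→□◇p is valid. Take Rxy, Rxz and set V(p)={y}. Then ◇p at x, so □◇p at x, so ◇p at z, so some w with Rzw has p; w=y, i.e. Rzy. By symmetry of the argument, Ryz.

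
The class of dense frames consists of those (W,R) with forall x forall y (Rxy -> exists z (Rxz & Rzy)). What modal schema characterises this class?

This is density; the standard corresponding axiom is C4: □□ψ → □ψ.

□□ψ → □ψ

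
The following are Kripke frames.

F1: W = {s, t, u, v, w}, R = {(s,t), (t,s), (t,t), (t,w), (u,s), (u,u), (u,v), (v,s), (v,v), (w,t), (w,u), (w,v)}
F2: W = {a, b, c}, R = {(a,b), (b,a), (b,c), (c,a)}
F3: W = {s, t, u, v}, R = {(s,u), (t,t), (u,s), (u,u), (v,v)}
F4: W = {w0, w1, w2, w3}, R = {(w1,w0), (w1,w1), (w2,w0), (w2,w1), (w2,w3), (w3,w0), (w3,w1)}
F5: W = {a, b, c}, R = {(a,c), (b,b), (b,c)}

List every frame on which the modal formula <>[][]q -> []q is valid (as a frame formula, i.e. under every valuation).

Frame correspondent (Sahlqvist): forall x forall y forall z ((xRy & xRz) -> exists w (y R^2 w & z = w)) — i.e. a generalized confluence (Geach) condition.
F1: fails — uRs, uRu but no w* with sR²w* and u=w*.
F2: fails — bRc, bRa but no w with cR²w and a=w.
F3: holds.
F4: fails — w1Rw0, w1Rw0 but no w with w0R²w and w0=w.
F5: fails — aRc, aRc but no w with cR²w and c=w.

F3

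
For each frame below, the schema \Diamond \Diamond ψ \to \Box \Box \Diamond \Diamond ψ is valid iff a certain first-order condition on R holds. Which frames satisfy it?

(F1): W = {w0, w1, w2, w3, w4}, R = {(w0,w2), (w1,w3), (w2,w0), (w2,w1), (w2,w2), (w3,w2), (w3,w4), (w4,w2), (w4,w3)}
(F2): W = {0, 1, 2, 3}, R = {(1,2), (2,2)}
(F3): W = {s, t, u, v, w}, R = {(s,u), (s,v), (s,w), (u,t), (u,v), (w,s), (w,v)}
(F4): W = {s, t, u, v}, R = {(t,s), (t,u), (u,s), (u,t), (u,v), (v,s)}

Frame correspondent (Sahlqvist): \forall x \forall y \forall z ((x R^2 y \wedge x R^2 z) \to \exists w (y = w \wedge z R^2 w)) — i.e. a generalized confluence (Geach) condition.
(F1): fails — w0R²w0, w0R²w1 but no w with w0=w and w1R²w.
(F2): condition met.
(F3): fails — sR²s, sR²t but no w* with s=w* and tR²w*.
(F4): fails — tR²s, tR²s but no w with s=w and sR²w.
Valid on: (F2).

(F2)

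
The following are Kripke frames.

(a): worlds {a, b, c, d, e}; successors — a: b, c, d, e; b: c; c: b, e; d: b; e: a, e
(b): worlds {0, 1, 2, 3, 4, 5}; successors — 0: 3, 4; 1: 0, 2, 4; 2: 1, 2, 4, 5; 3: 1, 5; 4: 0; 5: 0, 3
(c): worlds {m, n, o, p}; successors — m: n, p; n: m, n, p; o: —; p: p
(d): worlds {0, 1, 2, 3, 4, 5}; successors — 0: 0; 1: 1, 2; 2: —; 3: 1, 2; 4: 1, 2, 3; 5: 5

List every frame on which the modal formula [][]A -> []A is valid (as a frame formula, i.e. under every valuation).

Frame correspondent (Sahlqvist): forall x forall y (Rxy -> exists z (Rxz & Rzy)) — i.e. density.
(a): fails — Rbc but no z with Rbz and Rzc.
(b): fails — R31 but no z with R3z and Rz1.
(c): condition met.
(d): fails — R43 but no z with R4z and Rz3.
Valid on: (c).

(c)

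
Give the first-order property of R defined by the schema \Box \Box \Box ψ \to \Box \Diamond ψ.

This is a Sahlqvist (Geach-type) schema ◇^0□^3ψ → □^1◇^1ψ.
Minimal-valuation argument: fix x; take any y with xR^0y and any z with xR^1z. Set V(ψ) to the set of worlds R-reachable from y in exactly 3 steps. Then □^3ψ holds at y, so the antecedent holds at x; validity forces ◇^1ψ at z, giving a w with zR^1w and yR^3w.
First-order correspondent: \forall x \forall z (xRz \to \exists w (x R^3 w \wedge zRw)).

\forall x \forall z (xRz \to \exists w (x R^3 w \wedge zRw))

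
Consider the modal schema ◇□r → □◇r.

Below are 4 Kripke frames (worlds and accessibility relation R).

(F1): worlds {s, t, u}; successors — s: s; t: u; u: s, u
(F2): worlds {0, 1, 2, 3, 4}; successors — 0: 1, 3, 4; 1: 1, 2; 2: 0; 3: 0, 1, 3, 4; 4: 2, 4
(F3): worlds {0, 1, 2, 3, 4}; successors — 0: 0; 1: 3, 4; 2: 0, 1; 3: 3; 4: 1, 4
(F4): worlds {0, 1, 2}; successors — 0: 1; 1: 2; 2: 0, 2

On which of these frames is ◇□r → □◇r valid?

(F1)

The schema corresponds to convergence: ∀x ∀y ∀z (Rxy ∧ Rxz → ∃w (Ryw ∧ Rzw)).
(F1): satisfies the condition.
(F2): fails — R12 and R11 but 2 and 1 have no common successor.
(F3): fails — R14 and R13 but 4 and 3 have no common successor.
(F4): fails — R22 and R20 but 2 and 0 have no common successor.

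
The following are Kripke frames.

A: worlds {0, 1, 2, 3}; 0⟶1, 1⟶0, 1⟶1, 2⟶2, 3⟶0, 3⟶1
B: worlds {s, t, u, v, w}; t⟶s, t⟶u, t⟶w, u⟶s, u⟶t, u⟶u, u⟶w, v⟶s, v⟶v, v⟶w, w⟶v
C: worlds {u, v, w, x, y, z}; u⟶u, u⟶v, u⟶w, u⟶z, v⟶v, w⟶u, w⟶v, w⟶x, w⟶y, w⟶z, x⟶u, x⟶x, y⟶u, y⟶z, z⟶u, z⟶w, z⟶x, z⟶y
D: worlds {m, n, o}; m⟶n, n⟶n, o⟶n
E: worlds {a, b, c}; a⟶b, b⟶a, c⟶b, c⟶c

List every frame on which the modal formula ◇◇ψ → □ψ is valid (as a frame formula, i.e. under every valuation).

D

This is the axiom for a generalized confluence (Geach) condition; its first-order frame correspondent is ∀x ∀y ∀z ((xR²y ∧ xRz) → ∃w (y = w ∧ z = w)).
A: fails — 0R²0, 0R1 but 0 ≠ 1.
B: fails — tR²s, tRu but s ≠ u.
C: fails — uR²u, uRv but u ≠ v.
D: satisfies the condition.
E: fails — aR²a, aRb but a ≠ b.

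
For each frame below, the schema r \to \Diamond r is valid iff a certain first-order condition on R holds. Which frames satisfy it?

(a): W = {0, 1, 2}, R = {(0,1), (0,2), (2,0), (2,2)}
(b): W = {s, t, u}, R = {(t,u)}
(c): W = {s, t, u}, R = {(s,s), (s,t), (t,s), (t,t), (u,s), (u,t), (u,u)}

Frame correspondent (Sahlqvist): \forall x \exists w (x = w \wedge xRw) — i.e. a generalized confluence (Geach) condition.
(a): fails — at 0 but no w with 0=w and 0Rw.
(b): fails — at s but no w with s=w and sRw.
(c): condition met.

(c)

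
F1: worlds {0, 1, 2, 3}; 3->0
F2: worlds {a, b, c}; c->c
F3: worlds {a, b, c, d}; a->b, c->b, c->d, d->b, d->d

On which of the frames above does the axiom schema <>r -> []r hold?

The schema corresponds to partial functionality: forall x forall y forall z (Rxy & Rxz -> y = z).
F1: holds.
F2: holds.
F3: fails — c sees both b and d.

F1, F2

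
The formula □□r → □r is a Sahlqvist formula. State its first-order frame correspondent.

Suppose □□r→□r is valid. Take Rxy and set V(r)={w : xR²w}. Then □□r at x, so □r at x, so r at y, i.e. ∃z(Rxz∧Rzy).

density: ∀x ∀y (Rxy → ∃z (Rxz ∧ Rzy))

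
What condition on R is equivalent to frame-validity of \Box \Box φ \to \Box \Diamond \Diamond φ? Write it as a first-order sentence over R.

\forall x \forall z (xRz \to \exists w (x R^2 w \wedge z R^2 w))

This is a Sahlqvist (Geach-type) schema ◇^0□^2φ → □^1◇^2φ.
Minimal-valuation argument: fix x; take any y with xR^0y and any z with xR^1z. Set V(φ) to the set of worlds R-reachable from y in exactly 2 steps. Then □^2φ holds at y, so the antecedent holds at x; validity forces ◇^2φ at z, giving a w with zR^2w and yR^2w.
First-order correspondent: \forall x \forall z (xRz \to \exists w (x R^2 w \wedge z R^2 w)).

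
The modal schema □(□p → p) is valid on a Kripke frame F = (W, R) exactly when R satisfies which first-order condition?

Shift-reflexivity

This schema is the T□ axiom.
Its frame correspondent is shift-reflexivity — ∀x ∀y (Rxy → Ryy).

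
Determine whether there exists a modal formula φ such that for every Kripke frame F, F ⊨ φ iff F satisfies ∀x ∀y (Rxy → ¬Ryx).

Modal frame validity is preserved under surjective bounded morphisms.
The 5-cycle (worlds s,t,u,v,w with s→t→u→v→w→s) is asymmetric. Mapping every world to a single reflexive point • is a surjective bounded morphism, and the reflexive point is not asymmetric (R•• but asymmetry requires ¬R••).
So the class is not modally definable.

Not definable by any modal formula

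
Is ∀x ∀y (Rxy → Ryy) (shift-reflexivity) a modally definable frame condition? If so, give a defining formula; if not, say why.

Yes, by □(□r → r)

This is a Sahlqvist condition; the T□ axiom □(□r → r) defines it.
Suppose □(□r→r) is valid. Take Rxy and set V(r)={w : Ryw}. Then at y, □r holds; since □(□r→r) at x, □r→r at y, so r at y, i.e. Ryy.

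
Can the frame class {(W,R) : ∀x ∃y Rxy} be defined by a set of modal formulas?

Yes — defined by □p → ◇p

This is a Sahlqvist condition; the D axiom □p → ◇p defines it.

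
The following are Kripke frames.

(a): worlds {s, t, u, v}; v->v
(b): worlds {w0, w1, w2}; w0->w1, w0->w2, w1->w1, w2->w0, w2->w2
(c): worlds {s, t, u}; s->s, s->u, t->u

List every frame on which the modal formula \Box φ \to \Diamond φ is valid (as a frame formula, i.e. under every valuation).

(b)

The schema corresponds to seriality: \forall x \exists y Rxy.
(a): fails — world s has no successor.
(b): holds.
(c): fails — world u has no successor.
Valid on: (b).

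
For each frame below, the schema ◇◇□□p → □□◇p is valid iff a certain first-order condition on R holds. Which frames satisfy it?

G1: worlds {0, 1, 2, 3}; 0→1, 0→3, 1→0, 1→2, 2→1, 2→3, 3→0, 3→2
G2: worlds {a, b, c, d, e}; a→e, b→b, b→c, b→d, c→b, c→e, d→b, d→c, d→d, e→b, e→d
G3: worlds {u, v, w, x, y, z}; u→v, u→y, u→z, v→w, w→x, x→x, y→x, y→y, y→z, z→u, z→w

G2

The schema corresponds to a generalized confluence (Geach) condition: ∀x ∀y ∀z ((xR²y ∧ xR²z) → ∃w (yR²w ∧ zRw)).
G1: fails — 0R²0, 0R²0 but no w with 0R²w and 0Rw.
G2: ✓.
G3: fails — uR²w, uR²u but no t with wR²t and uRt.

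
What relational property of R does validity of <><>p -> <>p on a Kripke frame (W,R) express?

Transitivity

Replacing p by ¬p and contraposing gives the equivalent schema □p → □□p.
Suppose □p→□□p is valid. Take Rxy, Ryz and set V(p)={w : Rxw}. Then □p at x, so □□p at x, so □p at y, so p at z, i.e. Rxz.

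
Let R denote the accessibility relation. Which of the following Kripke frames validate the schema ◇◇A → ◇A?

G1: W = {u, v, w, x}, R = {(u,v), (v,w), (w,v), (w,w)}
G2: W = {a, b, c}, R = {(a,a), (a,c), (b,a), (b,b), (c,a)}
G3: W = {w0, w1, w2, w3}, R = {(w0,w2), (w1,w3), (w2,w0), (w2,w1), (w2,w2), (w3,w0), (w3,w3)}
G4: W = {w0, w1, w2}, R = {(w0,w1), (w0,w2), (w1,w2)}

G4

This is the axiom for transitivity; its first-order frame correspondent is ∀x ∀y ∀z (Rxy ∧ Ryz → Rxz).
G1: fails — Ruv and Rvw but not Ruw.
G2: fails — Rba and Rac but not Rbc.
G3: fails — Rw1w3 and Rw3w0 but not Rw1w0.
G4: condition met.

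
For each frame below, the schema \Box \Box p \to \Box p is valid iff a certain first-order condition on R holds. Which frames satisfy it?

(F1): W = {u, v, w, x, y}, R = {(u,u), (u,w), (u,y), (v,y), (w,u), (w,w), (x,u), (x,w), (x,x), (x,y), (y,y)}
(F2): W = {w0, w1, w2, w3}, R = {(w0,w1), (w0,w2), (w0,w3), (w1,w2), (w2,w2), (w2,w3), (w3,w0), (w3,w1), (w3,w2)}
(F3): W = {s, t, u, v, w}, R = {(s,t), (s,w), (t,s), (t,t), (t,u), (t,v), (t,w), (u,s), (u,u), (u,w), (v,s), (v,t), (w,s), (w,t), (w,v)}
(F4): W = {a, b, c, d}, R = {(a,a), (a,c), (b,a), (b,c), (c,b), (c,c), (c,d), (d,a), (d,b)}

(F1), (F3)

Frame correspondent (Sahlqvist): \forall x \forall y (Rxy \to \exists z (Rxz \wedge Rzy)) — i.e. density.
(F1): holds.
(F2): fails — Rw3w0 but no z with Rw3z and Rzw0.
(F3): holds.
(F4): fails — Rdb but no z with Rdz and Rzb.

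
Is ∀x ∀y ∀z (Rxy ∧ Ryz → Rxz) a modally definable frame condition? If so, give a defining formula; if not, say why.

This is a Sahlqvist condition; the 4 axiom □r → □□r defines it.

Definable; □r → □□r defines it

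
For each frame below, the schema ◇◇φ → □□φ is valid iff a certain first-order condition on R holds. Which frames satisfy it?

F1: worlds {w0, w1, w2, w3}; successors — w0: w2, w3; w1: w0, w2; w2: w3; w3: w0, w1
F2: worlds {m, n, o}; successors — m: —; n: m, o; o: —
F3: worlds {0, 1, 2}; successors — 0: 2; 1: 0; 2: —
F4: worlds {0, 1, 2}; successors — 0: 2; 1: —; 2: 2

This is the axiom for a generalized confluence (Geach) condition; its first-order frame correspondent is ∀x ∀y ∀z ((xR²y ∧ xR²z) → ∃w (y = w ∧ z = w)).
F1: fails — w0R²w0, w0R²w1 but w0 ≠ w1.
F2: ✓.
F3: ✓.
F4: ✓.

F2, F3, F4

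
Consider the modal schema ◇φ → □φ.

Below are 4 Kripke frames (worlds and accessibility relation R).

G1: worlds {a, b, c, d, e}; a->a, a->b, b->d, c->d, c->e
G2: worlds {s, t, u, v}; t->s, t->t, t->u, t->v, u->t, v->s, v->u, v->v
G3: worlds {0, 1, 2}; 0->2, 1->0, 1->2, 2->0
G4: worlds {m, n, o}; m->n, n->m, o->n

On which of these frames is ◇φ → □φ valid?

G4

This is the axiom for partial functionality; its first-order frame correspondent is ∀x ∀y ∀z (Rxy ∧ Rxz → y = z).
G1: fails — a sees both a and b.
G2: fails — t sees both s and t.
G3: fails — 1 sees both 0 and 2.
G4: holds.
Valid on: G4.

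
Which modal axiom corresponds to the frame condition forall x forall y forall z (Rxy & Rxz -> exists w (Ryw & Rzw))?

◇□q → □◇q

A defining formula is ◇□q → □◇q (the .2 axiom).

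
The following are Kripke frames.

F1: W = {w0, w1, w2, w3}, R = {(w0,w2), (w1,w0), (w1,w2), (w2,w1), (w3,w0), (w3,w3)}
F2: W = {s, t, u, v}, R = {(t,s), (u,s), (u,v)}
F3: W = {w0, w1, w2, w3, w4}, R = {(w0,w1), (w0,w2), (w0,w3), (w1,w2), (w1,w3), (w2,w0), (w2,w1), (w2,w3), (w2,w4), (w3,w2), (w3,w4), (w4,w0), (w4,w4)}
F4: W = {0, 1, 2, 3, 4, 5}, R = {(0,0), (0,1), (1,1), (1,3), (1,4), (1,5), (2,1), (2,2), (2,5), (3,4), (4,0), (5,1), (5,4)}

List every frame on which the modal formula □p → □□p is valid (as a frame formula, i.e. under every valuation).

F2

Frame correspondent (Sahlqvist): ∀x ∀y ∀z (Rxy ∧ Ryz → Rxz) — i.e. transitivity.
F1: fails — Rw1w2 and Rw2w1 but not Rw1w1.
F2: ✓.
F3: fails — Rw1w2 and Rw2w4 but not Rw1w4.
F4: fails — R34 and R40 but not R30.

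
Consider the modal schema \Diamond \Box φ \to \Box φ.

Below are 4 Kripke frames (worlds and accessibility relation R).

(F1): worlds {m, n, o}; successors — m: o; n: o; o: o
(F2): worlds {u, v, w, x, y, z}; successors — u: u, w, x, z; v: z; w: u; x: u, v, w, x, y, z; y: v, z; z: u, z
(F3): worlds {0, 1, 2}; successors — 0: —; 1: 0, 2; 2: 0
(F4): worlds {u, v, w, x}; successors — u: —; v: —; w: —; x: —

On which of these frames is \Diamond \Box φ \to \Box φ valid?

(F1), (F4)

The schema corresponds to a generalized confluence (Geach) condition: \forall x \forall y \forall z ((xRy \wedge xRz) \to \exists w (yRw \wedge z = w)).
(F1): ✓.
(F2): fails — uRw, uRw but no t with wRt and w=t.
(F3): fails — 1R0, 1R0 but no w with 0Rw and 0=w.
(F4): ✓.
Valid on: (F1), (F4).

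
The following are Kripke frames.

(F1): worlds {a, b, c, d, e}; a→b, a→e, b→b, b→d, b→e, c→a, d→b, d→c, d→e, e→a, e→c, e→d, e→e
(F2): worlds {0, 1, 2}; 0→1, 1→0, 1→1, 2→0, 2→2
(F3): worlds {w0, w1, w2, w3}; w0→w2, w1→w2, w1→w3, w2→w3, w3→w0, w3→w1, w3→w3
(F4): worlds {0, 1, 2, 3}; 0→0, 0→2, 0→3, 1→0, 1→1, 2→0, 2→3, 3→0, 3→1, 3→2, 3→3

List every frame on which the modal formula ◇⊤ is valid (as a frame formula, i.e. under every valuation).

This is the axiom for seriality; its first-order frame correspondent is ∀x ∃y Rxy.
(F1): satisfies the condition.
(F2): satisfies the condition.
(F3): satisfies the condition.
(F4): satisfies the condition.

(F1), (F2), (F3), (F4)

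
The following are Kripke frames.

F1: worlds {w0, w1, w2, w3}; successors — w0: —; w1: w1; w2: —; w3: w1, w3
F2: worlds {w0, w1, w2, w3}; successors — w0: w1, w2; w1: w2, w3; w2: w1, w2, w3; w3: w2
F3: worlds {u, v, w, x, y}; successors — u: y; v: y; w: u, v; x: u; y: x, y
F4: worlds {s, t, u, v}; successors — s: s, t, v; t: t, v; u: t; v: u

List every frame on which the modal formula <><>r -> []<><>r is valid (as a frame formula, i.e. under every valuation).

F2

The schema corresponds to a generalized confluence (Geach) condition: forall x forall y forall z ((x R^2 y & xRz) -> exists w (y = w & z R^2 w)).
F1: fails — w3R²w3, w3Rw1 but no w with w3=w and w1R²w.
F2: satisfies the condition.
F3: fails — yR²u, yRx but no t with u=t and xR²t.
F4: fails — sR²s, sRt but no w with s=w and tR²w.
Valid on: F2.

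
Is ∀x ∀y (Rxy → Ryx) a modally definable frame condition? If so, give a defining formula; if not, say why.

Yes — defined by q → □◇q

The condition is symmetry. A defining modal formula is q → □◇q.
Suppose q→□◇q is valid. Take Rxy and set V(q)={x}. Then q at x, so □◇q at x, so ◇q at y, so some z with Ryz has q; z=x, i.e. Ryx.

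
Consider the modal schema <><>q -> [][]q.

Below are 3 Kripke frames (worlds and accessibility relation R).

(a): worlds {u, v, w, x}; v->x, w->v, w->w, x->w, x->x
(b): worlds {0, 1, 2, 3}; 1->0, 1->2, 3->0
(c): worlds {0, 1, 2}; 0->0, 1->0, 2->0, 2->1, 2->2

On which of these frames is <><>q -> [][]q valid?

This is the axiom for a generalized confluence (Geach) condition; its first-order frame correspondent is forall x forall y forall z ((x R^2 y & x R^2 z) -> exists w (y = w & z = w)).
(a): fails — vR²w, vR²x but w ≠ x.
(b): condition met.
(c): fails — 2R²0, 2R²1 but 0 ≠ 1.

(b)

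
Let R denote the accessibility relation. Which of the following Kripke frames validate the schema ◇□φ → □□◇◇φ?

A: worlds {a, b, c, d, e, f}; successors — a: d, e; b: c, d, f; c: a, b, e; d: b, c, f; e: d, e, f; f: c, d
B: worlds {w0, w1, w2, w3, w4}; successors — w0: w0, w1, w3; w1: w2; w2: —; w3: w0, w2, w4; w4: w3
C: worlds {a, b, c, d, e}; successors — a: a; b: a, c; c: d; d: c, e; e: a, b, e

This is the axiom for a generalized confluence (Geach) condition; its first-order frame correspondent is ∀x ∀y ∀z ((xRy ∧ xR²z) → ∃w (yRw ∧ zR²w)).
A: condition met.
B: fails — w0Rw0, w0R²w1 but no w with w0Rw and w1R²w.
C: fails — bRc, bR²a but no w with cRw and aR²w.

A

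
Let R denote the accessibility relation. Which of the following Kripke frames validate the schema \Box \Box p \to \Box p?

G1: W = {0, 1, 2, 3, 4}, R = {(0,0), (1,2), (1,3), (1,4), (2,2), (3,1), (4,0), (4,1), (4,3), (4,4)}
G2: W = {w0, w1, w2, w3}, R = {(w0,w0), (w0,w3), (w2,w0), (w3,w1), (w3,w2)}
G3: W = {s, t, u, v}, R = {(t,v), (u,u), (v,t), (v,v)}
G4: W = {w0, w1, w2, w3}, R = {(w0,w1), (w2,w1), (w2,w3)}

G3

The schema corresponds to density: \forall x \forall y (Rxy \to \exists z (Rxz \wedge Rzy)).
G1: fails — R31 but no z with R3z and Rz1.
G2: fails — Rw3w1 but no z with Rw3z and Rzw1.
G3: holds.
G4: fails — Rw0w1 but no z with Rw0z and Rzw1.
Valid on: G3.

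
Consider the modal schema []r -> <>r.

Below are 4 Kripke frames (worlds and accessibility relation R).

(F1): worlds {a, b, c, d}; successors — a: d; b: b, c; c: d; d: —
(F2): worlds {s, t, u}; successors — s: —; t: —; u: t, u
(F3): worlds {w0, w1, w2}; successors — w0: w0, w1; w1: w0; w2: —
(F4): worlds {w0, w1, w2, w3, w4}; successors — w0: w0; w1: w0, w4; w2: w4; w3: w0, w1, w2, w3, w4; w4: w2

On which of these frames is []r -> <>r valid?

This is the axiom for seriality; its first-order frame correspondent is forall x exists y Rxy.
(F1): fails — world d has no successor.
(F2): fails — world s has no successor.
(F3): fails — world w2 has no successor.
(F4): satisfies the condition.

(F4)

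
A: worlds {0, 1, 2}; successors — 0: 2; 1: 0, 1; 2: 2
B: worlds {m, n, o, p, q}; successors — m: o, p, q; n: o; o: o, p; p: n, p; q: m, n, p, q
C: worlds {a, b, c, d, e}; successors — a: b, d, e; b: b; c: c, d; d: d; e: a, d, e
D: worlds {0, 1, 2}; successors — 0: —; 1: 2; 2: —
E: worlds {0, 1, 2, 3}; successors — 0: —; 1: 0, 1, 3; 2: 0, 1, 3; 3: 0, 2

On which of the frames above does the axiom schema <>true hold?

This is the axiom for seriality; its first-order frame correspondent is forall x exists y Rxy.
A: satisfies the condition.
B: satisfies the condition.
C: satisfies the condition.
D: fails — world 0 has no successor.
E: fails — world 0 has no successor.

A, B, C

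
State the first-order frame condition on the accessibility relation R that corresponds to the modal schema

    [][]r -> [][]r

forall x forall z (x R^2 z -> exists w (x R^2 w & z = w))

This is a Sahlqvist (Geach-type) schema ◇^0□^2r → □^2◇^0r.
Minimal-valuation argument: fix x; take any y with xR^0y and any z with xR^2z. Set V(r) to the set of worlds R-reachable from y in exactly 2 steps. Then □^2r holds at y, so the antecedent holds at x; validity forces ◇^0r at z, giving a w with zR^0w and yR^2w.
First-order correspondent: forall x forall z (x R^2 z -> exists w (x R^2 w & z = w)).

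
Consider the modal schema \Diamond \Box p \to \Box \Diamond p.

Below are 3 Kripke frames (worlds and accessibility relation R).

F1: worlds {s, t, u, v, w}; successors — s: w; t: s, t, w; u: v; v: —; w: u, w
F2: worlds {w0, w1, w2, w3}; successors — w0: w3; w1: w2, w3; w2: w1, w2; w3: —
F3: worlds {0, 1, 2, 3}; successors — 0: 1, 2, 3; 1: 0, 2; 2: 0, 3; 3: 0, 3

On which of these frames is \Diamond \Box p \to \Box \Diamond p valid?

This is the axiom for convergence; its first-order frame correspondent is \forall x \forall y \forall z (Rxy \wedge Rxz \to \exists w (Ryw \wedge Rzw)).
F1: fails — Ruv and Ruv but v and v have no common successor.
F2: fails — Rw0w3 and Rw0w3 but w3 and w3 have no common successor.
F3: satisfies the condition.
Valid on: F3.

F3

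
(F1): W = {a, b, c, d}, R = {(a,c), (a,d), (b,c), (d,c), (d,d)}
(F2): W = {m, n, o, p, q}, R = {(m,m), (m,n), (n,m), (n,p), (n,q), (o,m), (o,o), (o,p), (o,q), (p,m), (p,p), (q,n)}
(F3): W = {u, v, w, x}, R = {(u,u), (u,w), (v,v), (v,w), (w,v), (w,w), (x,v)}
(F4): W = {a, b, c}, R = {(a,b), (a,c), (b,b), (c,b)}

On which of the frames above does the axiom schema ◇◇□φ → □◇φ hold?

This is the axiom for a generalized confluence (Geach) condition; its first-order frame correspondent is ∀x ∀y ∀z ((xR²y ∧ xRz) → ∃w (yRw ∧ zRw)).
(F1): fails — aR²c, aRc but no w with cRw and cRw.
(F2): fails — mR²q, mRn but no w with qRw and nRw.
(F3): holds.
(F4): holds.

(F3), (F4)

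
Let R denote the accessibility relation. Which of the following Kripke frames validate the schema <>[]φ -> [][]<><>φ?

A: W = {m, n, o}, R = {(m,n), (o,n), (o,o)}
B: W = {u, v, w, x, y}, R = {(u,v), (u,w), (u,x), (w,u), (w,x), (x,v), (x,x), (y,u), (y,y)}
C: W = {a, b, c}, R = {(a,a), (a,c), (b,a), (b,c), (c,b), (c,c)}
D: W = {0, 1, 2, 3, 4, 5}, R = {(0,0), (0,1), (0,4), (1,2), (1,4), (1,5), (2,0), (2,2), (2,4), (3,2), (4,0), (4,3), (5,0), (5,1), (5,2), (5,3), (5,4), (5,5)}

Frame correspondent (Sahlqvist): forall x forall y forall z ((xRy & x R^2 z) -> exists w (yRw & z R^2 w)) — i.e. a generalized confluence (Geach) condition.
A: fails — oRn, oR²n but no w with nRw and nR²w.
B: fails — uRv, uR²u but no t with vRt and uR²t.
C: satisfies the condition.
D: satisfies the condition.
Valid on: C, D.

C, D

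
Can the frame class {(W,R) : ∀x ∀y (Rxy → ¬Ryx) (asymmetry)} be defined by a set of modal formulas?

Not modally definable

If a class were modally definable it would be closed under surjective bounded morphisms (Goldblatt–Thomason).
The 3-cycle (worlds 0,1,2 with 0→1→2→0) is asymmetric. Mapping every world to a single reflexive point • is a surjective bounded morphism, and the reflexive point is not asymmetric (R•• but asymmetry requires ¬R••).
So no modal formula (or set of formulas) defines exactly the asymmetric frames.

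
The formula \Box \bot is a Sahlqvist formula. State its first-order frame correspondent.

This is the Ver axiom.
It corresponds to emptiness of R: \forall x \forall y \neg Rxy.

Emptiness of R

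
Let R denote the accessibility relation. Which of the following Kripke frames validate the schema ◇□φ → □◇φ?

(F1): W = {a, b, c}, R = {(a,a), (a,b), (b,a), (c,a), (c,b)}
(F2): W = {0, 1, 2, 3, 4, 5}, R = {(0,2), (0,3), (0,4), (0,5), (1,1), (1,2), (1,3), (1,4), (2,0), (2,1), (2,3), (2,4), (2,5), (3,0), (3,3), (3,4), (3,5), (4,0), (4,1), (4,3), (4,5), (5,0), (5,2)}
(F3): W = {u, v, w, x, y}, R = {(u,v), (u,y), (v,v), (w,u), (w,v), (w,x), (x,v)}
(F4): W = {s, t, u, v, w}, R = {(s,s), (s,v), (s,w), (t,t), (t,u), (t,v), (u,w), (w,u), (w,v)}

The schema corresponds to convergence: ∀x ∀y ∀z (Rxy ∧ Rxz → ∃w (Ryw ∧ Rzw)).
(F1): satisfies the condition.
(F2): satisfies the condition.
(F3): fails — Ruv and Ruy but v and y have no common successor.
(F4): fails — Rsv and Rsv but v and v have no common successor.
Valid on: (F1), (F2).

(F1), (F2)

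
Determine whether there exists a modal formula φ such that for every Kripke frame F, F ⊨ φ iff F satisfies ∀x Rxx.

The condition is reflexivity. A defining modal formula is □r → r.
Suppose □r→r is valid. At any x set V(r)={w : Rxw}. Then □r holds at x, so r holds at x, i.e. Rxx.

Definable; □r → r defines it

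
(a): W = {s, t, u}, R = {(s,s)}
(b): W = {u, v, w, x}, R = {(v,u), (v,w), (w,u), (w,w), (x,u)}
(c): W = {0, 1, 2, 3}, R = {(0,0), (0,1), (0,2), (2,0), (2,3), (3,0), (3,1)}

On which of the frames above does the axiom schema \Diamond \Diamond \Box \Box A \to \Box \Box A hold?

This is the axiom for a generalized confluence (Geach) condition; its first-order frame correspondent is \forall x \forall y \forall z ((x R^2 y \wedge x R^2 z) \to \exists w (y R^2 w \wedge z = w)).
(a): holds.
(b): fails — vR²u, vR²u but no t with uR²t and u=t.
(c): fails — 0R²1, 0R²0 but no w with 1R²w and 0=w.
Valid on: (a).

(a)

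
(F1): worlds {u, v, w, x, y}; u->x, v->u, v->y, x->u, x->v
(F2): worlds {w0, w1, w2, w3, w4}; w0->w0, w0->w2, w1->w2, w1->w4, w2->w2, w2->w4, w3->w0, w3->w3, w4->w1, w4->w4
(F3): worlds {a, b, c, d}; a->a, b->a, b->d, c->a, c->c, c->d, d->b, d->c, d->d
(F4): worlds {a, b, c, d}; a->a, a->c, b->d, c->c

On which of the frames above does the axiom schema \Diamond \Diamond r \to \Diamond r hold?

The schema corresponds to transitivity: \forall x \forall y \forall z (Rxy \wedge Ryz \to Rxz).
(F1): fails — Rvu and Rux but not Rvx.
(F2): fails — Rw2w4 and Rw4w1 but not Rw2w1.
(F3): fails — Rcd and Rdb but not Rcb.
(F4): satisfies the condition.
Valid on: (F4).

(F4)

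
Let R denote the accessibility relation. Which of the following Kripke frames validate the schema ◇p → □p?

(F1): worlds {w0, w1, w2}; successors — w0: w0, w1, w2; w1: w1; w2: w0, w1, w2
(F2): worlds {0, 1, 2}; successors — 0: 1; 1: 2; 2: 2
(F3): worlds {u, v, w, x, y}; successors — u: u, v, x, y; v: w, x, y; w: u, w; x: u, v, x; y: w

(F2)

This is the axiom for partial functionality; its first-order frame correspondent is ∀x ∀y ∀z (Rxy ∧ Rxz → y = z).
(F1): fails — w0 sees both w0 and w1.
(F2): holds.
(F3): fails — u sees both u and v.
Valid on: (F2).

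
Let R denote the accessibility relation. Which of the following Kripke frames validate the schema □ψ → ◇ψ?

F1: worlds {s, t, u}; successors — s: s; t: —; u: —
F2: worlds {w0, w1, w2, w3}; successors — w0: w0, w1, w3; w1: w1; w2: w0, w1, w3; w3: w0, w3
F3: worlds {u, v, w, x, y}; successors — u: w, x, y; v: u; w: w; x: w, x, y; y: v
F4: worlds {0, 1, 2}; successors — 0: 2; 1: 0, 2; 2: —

F2, F3

The schema corresponds to seriality: ∀x ∃y Rxy.
F1: fails — world t has no successor.
F2: condition met.
F3: condition met.
F4: fails — world 2 has no successor.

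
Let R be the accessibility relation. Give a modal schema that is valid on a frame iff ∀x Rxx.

□s → s

This is reflexivity; the standard corresponding axiom is T: □s → s.
Suppose □s→s is valid. At any x set V(s)={w : Rxw}. Then □s holds at x, so s holds at x, i.e. Rxx.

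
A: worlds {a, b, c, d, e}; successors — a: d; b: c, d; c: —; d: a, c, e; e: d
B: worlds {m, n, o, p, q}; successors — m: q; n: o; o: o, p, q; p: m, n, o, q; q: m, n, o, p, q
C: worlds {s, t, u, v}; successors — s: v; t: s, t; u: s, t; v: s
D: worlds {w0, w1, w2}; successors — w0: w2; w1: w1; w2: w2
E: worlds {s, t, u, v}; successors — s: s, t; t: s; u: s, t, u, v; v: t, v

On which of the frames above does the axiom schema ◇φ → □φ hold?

The schema corresponds to partial functionality: ∀x ∀y ∀z (Rxy ∧ Rxz → y = z).
A: fails — b sees both c and d.
B: fails — o sees both o and p.
C: fails — t sees both s and t.
D: condition met.
E: fails — s sees both s and t.

D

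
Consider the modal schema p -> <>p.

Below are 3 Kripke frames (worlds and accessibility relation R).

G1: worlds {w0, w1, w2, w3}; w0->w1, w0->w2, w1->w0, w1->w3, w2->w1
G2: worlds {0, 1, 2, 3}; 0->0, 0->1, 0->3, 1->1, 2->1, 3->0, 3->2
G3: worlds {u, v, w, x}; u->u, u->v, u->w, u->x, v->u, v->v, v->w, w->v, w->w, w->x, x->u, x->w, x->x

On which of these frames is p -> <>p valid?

G3

Frame correspondent (Sahlqvist): forall x Rxx — i.e. reflexivity.
G1: fails — world w0 does not see itself.
G2: fails — world 2 does not see itself.
G3: ✓.
Valid on: G3.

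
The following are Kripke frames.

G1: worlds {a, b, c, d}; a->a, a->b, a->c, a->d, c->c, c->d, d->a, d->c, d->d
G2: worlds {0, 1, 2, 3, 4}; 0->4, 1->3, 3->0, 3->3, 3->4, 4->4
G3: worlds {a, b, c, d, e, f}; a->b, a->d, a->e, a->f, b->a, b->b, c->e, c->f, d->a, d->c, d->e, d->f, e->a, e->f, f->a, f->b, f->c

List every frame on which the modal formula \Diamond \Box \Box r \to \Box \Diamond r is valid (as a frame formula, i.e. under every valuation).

G2, G3

The schema corresponds to a generalized confluence (Geach) condition: \forall x \forall y \forall z ((xRy \wedge xRz) \to \exists w (y R^2 w \wedge zRw)).
G1: fails — aRa, aRb but no w with aR²w and bRw.
G2: satisfies the condition.
G3: satisfies the condition.
Valid on: G2, G3.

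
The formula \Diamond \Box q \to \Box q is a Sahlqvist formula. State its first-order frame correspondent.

the Euclidean property

Replacing q by ¬q and contraposing gives the equivalent schema ◇q → □◇q.
Suppose ◇q→□◇q is valid. Take Rxy, Rxz and set V(q)={y}. Then ◇q at x, so □◇q at x, so ◇q at z, so some w with Rzw has q; w=y, i.e. Rzy. By symmetry of the argument, Ryz.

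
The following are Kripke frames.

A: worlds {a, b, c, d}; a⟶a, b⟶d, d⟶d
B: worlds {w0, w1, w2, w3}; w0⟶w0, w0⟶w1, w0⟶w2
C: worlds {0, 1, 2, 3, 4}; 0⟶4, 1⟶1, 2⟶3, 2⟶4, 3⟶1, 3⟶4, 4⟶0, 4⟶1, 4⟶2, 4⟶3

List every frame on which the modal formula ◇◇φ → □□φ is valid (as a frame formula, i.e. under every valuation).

A

The schema corresponds to a generalized confluence (Geach) condition: ∀x ∀y ∀z ((xR²y ∧ xR²z) → ∃w (y = w ∧ z = w)).
A: condition met.
B: fails — w0R²w0, w0R²w1 but w0 ≠ w1.
C: fails — 0R²0, 0R²1 but 0 ≠ 1.
Valid on: A.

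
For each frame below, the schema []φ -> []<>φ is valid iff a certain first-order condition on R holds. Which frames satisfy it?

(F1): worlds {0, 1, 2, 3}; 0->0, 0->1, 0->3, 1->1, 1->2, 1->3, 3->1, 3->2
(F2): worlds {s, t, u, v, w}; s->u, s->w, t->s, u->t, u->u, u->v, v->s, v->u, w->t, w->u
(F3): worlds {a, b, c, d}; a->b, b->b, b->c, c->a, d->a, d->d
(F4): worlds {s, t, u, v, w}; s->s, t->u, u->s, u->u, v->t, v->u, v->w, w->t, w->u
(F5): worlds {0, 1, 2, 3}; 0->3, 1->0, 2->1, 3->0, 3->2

(F4)

This is the axiom for a generalized confluence (Geach) condition; its first-order frame correspondent is forall x forall z (xRz -> exists w (xRw & zRw)).
(F1): fails — 1R2 but no w with 1Rw and 2Rw.
(F2): fails — tRs but no w* with tRw* and sRw*.
(F3): fails — bRc but no w with bRw and cRw.
(F4): satisfies the condition.
(F5): fails — 0R3 but no w with 0Rw and 3Rw.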